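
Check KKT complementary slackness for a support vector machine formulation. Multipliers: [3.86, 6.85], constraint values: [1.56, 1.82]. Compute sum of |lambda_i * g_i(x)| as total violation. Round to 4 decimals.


KKT complementary slackness check:
lambda_1 * g_1 = 3.86 * 1.56 = 6.0216
lambda_2 * g_2 = 6.85 * 1.82 = 12.467
Total violation = 6.0216 + 12.467 = 18.4886


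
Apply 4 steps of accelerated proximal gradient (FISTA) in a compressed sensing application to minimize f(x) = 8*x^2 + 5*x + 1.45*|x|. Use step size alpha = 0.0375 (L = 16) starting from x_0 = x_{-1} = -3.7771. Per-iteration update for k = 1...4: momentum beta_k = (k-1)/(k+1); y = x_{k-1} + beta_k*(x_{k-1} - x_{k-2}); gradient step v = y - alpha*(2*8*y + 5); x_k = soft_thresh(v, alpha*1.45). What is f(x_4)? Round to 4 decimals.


FISTA on f(x) = 8*x^2 + 5*x + 1.45*|x|
L = 16, alpha = 0.0375
Iteration 1: beta = 0.0, y = -3.7771 + 0.0*(-3.7771 + 3.7771) = -3.7771
  grad(y) = -55.4336, v = y - alpha*grad = -1.6983
  prox(v) = soft_thresh(-1.6983, 0.0544) = -1.644
Iteration 2: beta = 0.3333, y = -1.644 + 0.3333*(-1.644 + 3.7771) = -0.9329
  grad(y) = -9.9267, v = y - alpha*grad = -0.5607
  prox(v) = soft_thresh(-0.5607, 0.0544) = -0.5063
Iteration 3: beta = 0.5, y = -0.5063 + 0.5*(-0.5063 + 1.644) = 0.0625
  grad(y) = 6.0007, v = y - alpha*grad = -0.1625
  prox(v) = soft_thresh(-0.1625, 0.0544) = -0.1081
Iteration 4: beta = 0.6, y = -0.1081 + 0.6*(-0.1081 + 0.5063) = 0.1308
  grad(y) = 7.0929, v = y - alpha*grad = -0.1352
  prox(v) = soft_thresh(-0.1352, 0.0544) = -0.0808
f(x_4) = 8*(-0.0808)^2 + 5*(-0.0808) + 1.45*|-0.0808| = -0.2346


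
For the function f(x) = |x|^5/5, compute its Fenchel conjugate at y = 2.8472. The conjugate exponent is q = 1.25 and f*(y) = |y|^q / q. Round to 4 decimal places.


The conjugate exponent q satisfies 1/p + 1/q = 1.
p = 5, so q = 5/(5 - 1) = 1.25
|y|^q = 2.8472^1.25 = 3.6985
f*(2.8472) = 3.6985 / 1.25 = 2.9588


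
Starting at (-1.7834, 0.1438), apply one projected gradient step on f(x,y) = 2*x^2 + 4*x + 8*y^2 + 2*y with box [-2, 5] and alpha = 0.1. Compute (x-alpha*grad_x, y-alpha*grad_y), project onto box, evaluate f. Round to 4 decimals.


Step 1: Compute gradient at (-1.7834, 0.1438).
grad_x = 2*2*-1.7834 + 4 = -3.1336
grad_y = 2*8*0.1438 + 2 = 4.3008
Step 2: Gradient step.
x_raw = -1.7834 - 0.1*-3.1336 = -1.47
y_raw = 0.1438 - 0.1*4.3008 = -0.2863
Step 3: Project onto [-2, 5].
x_proj = clip(-1.47) = -1.47
y_proj = clip(-0.2863) = -0.2863
Step 4: Evaluate f.
f(-1.47, -0.2863) = -1.475


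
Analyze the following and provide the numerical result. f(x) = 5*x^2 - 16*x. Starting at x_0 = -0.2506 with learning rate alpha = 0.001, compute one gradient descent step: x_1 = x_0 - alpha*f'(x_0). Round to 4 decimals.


We compute the gradient at x_0 and apply the update.
f'(x) = 10*x - 16
f'(-0.2506) = 10*-0.2506 - 16 = -18.506
x_1 = -0.2506 - 0.001*-18.506 = -0.2321


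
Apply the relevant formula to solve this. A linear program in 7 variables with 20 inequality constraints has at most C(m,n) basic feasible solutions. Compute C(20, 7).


Each vertex corresponds to some choice of n active constraints out of m, so the number of vertices is at most C(m, n) = m! / (n!(m-n)!).
m = 20, n = 7
Numerator: 20 * 19 * 18 * 17 * 16 * 15 * 14
Denominator: 7! = 5040
C(20, 7) = 77520


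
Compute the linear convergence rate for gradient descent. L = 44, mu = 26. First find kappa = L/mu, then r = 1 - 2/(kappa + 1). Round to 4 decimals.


Step 1: Compute the condition number.
kappa = L/mu = 44/26 = 1.6923
Step 2: Compute the convergence rate.
r = 1 - 2/(kappa + 1) = 1 - 2*mu/(L + mu) = (L - mu)/(L + mu) = 18/70 = 0.2571


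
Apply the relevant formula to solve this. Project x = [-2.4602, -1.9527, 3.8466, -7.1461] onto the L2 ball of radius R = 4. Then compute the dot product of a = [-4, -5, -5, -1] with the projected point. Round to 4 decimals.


Step 1: Compute ||x|| (intermediates to 6 decimals).
||x|| = sqrt((-2.4602)^2 + (-1.9527)^2 + 3.8466^2 + (-7.1461)^2) = 8.702224
Step 2: Project.
Since ||x|| > R, scale = R/||x|| = 4/8.702224 = 0.459653, proj(x) = scale * x
proj(x) = [-1.130838, -0.897564, 1.768101, -3.284726]
Step 3: Dot product.
a^T * proj(x) = -4*(-1.130838) - 5*(-0.897564) - 5*1.768101 - 1*(-3.284726) = 3.4554


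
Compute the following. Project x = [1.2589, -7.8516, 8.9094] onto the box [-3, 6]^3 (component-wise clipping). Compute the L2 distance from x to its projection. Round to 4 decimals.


Project each component onto [-3, 6].
clip(1.2589) = 1.2589, clip(-7.8516) = -3.0, clip(8.9094) = 6.0
Projection = [1.2589, -3.0, 6.0]
Squared diffs: [0.0, 23.538, 8.4646]
Distance = sqrt(32.0026) = 5.6571


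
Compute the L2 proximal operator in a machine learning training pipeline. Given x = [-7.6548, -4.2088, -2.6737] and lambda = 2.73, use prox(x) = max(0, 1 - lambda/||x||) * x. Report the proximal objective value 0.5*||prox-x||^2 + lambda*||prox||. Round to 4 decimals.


Step 1: Compute ||x||.
||x|| = 9.1356
Step 2: Compute scaling factor.
scale = max(0, 1 - 2.73/9.1356) = 0.7012
Step 3: prox(x) = [-5.3673, -2.9511, -1.8747]
||prox(x)|| = 6.4056
Step 4: Proximal objective.
0.5*||prox-x||^2 = 3.7265
lambda*||prox|| = 17.4873
Total = 21.2137


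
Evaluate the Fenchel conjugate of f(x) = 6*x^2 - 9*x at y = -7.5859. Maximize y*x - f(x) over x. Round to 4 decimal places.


f*(y) = sup_x {y*x - a*x^2 - b*x} = sup_x {(y-b)*x - a*x^2}
FOC: (y - b) - 2a*x = 0 => x* = (y - b)/(2a)
x* = (-7.5859 + 9)/(2*6) = 0.1178
f*(-7.5859) = (y-b)^2/(4a) = (-7.5859 + 9)^2/(4*6)
= 1.9997/24 = 0.0833


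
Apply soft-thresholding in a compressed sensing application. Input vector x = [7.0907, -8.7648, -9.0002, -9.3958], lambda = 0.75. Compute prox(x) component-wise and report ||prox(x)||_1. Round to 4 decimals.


Soft-thresholding with lambda = 0.75:
prox(7.0907) = sign(7.0907)*max(|7.0907| - 0.75, 0) = 6.3407
prox(-8.7648) = sign(-8.7648)*max(|-8.7648| - 0.75, 0) = -8.0148
prox(-9.0002) = sign(-9.0002)*max(|-9.0002| - 0.75, 0) = -8.2502
prox(-9.3958) = sign(-9.3958)*max(|-9.3958| - 0.75, 0) = -8.6458
prox(x) = [6.3407, -8.0148, -8.2502, -8.6458]
||prox(x)||_1 = 6.3407 + 8.0148 + 8.2502 + 8.6458 = 31.2515


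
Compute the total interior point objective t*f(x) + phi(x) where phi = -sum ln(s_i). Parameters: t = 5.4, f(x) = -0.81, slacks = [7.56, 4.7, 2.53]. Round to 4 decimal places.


Step 1: Compute log-barrier.
ln values: [2.0229, 1.5476, 0.9282]
phi = -(2.0229 + 1.5476 + 0.9282) = -4.4987
Step 2: Compute augmented objective.
t*f(x) = 5.4*-0.81 = -4.374
Total = -4.374 - 4.4987 = -8.8727


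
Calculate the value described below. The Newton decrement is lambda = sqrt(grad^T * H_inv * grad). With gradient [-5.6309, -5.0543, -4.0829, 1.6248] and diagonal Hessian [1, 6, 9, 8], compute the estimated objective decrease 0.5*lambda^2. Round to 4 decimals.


Step 1: H is diagonal, so H^(-1) * g = [-5.6309, -0.8424, -0.4537, 0.2031].
Step 2: g^T H^(-1) g = sum_i g_i^2 / H_ii
  = (-5.6309)^2/1 + (-5.0543)^2/6 + (-4.0829)^2/9 + (1.6248)^2/8
  = 31.707 + 4.2577 + 1.8522 + 0.33 = 38.1469
Step 3: Objective decrease = 0.5 * g^T H^(-1) g = 19.0735


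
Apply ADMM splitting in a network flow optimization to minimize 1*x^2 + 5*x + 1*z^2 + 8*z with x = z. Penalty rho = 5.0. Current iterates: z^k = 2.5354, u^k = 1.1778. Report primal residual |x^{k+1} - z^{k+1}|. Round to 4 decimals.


ADMM iteration with rho = 5.0, z^k = 2.5354, u^k = 1.1778
Step 1: x-update.
Minimize 1*x^2 + 5*x + (5.0/2)*(x - 2.5354 + 1.1778)^2
FOC: (2*1 + 5.0)*x = -5 + 5.0*(2.5354 - 1.1778)
x^{k+1} = 0.2554
Step 2: z-update.
Minimize 1*z^2 + 8*z + (5.0/2)*(0.2554 - z + 1.1778)^2
FOC: (2*1 + 5.0)*z = -8 + 5.0*(0.2554 + 1.1778)
z^{k+1} = -0.1191
Step 3: u-update.
u^{k+1} = 1.1778 + 0.2554 + 0.1191 = 1.5524
Step 4: Primal residual = |0.2554 + 0.1191| = 0.3746


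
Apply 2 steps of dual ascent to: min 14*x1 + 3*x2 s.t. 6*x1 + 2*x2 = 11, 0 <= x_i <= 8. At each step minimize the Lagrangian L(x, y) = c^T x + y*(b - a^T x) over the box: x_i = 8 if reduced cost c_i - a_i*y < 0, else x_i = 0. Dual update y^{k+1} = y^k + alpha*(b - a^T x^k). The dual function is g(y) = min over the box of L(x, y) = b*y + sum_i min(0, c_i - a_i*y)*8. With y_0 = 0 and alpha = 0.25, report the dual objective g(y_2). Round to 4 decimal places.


Dual ascent for LP: min 14*x1 + 3*x2, 6*x1 + 2*x2 = 11, 0 <= x_i <= 8
Step 1: y^k = 0.0, reduced costs: (14.0, 3.0)
  x^k = (0.0, 0.0), subgradient = b - a^T x = 11.0
  y^{k+1} = 0.0 + 0.25*11.0 = 2.75
Step 2: y^k = 2.75, reduced costs: (-2.5, -2.5)
  x^k = (8.0, 8.0), subgradient = b - a^T x = -53.0
  y^{k+1} = 2.75 + 0.25*-53.0 = -10.5
Dual objective at y_2 = -10.5: reduced costs (77.0, 24.0), box minimizer x = (0.0, 0.0)
g(y_2) = b*y + (c1 - a1*y)*x1 + (c2 - a2*y)*x2 = 11*(-10.5) + 77.0*0.0 + 24.0*0.0 = -115.5 + 0.0 + 0.0 = -115.5


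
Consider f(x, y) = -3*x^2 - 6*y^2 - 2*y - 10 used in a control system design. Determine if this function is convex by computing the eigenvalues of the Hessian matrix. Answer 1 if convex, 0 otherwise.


The Hessian of f(x,y) = -3*x^2 - 6*y^2 - 2*y - 10 is:
H = [[-6, 0], [0, -12]]
Trace = -6 - 12 = -18
Determinant = -6*-12 - (0)^2 = 72
Discriminant = (-18)^2 - 4*72 = 36.0
Eigenvalues: lambda_1 = -12.0, lambda_2 = -6.0
The function is not convex.

0


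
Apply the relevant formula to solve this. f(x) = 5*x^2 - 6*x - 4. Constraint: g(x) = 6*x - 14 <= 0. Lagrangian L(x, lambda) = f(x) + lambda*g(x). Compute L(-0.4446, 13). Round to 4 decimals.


Step 1: Evaluate f(x).
f(-0.4446) = 5*(-0.4446)^2 - 6*(-0.4446) - 4 = -0.3441
Step 2: Evaluate g(x).
g(-0.4446) = 6*-0.4446 - 14 = -16.6676
Step 3: Compute Lagrangian.
L = -0.3441 + 13*-16.6676 = -217.0229


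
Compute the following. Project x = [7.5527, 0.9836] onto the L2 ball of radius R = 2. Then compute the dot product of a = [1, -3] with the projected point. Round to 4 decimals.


Step 1: Compute ||x|| (intermediates to 6 decimals).
||x|| = sqrt(7.5527^2 + 0.9836^2) = 7.616479
Step 2: Project.
Since ||x|| > R, scale = R/||x|| = 2/7.616479 = 0.262589, proj(x) = scale * x
proj(x) = [1.983256, 0.258283]
Step 3: Dot product.
a^T * proj(x) = 1*1.983256 - 3*0.258283 = 1.2084


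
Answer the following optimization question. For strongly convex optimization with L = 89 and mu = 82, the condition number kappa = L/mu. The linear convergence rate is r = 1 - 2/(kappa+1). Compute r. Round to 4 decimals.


Step 1: Compute the condition number.
kappa = L/mu = 89/82 = 1.0854
Step 2: Compute the convergence rate.
r = 1 - 2/(kappa + 1) = 1 - 2*mu/(L + mu) = (L - mu)/(L + mu) = 7/171 = 0.0409


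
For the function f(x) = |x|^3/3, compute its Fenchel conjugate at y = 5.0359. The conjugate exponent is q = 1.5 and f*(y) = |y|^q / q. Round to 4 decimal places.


The conjugate exponent q satisfies 1/p + 1/q = 1.
p = 3, so q = 3/(3 - 1) = 1.5
|y|^q = 5.0359^1.5 = 11.301
f*(5.0359) = 11.301 / 1.5 = 7.534


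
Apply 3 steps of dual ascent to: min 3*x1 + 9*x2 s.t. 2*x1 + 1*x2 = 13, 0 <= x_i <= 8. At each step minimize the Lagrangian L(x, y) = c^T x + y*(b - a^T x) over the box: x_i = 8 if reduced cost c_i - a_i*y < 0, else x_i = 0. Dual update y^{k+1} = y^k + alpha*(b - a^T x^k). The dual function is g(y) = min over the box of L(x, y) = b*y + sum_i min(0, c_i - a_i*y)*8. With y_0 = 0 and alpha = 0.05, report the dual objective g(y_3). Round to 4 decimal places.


Dual ascent for LP: min 3*x1 + 9*x2, 2*x1 + 1*x2 = 13, 0 <= x_i <= 8
Step 1: y^k = 0.0, reduced costs: (3.0, 9.0)
  x^k = (0.0, 0.0), subgradient = b - a^T x = 13.0
  y^{k+1} = 0.0 + 0.05*13.0 = 0.65
Step 2: y^k = 0.65, reduced costs: (1.7, 8.35)
  x^k = (0.0, 0.0), subgradient = b - a^T x = 13.0
  y^{k+1} = 0.65 + 0.05*13.0 = 1.3
Step 3: y^k = 1.3, reduced costs: (0.4, 7.7)
  x^k = (0.0, 0.0), subgradient = b - a^T x = 13.0
  y^{k+1} = 1.3 + 0.05*13.0 = 1.95
Dual objective at y_3 = 1.95: reduced costs (-0.9, 7.05), box minimizer x = (8.0, 0.0)
g(y_3) = b*y + (c1 - a1*y)*x1 + (c2 - a2*y)*x2 = 13*1.95 + (-0.9)*8.0 + 7.05*0.0 = 25.35 - 7.2 + 0.0 = 18.15


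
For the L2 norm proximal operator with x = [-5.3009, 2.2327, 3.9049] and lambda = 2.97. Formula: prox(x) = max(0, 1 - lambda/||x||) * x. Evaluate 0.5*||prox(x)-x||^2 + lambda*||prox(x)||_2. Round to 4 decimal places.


Step 1: Compute ||x||.
||x|| = 6.9522
Step 2: Compute scaling factor.
scale = max(0, 1 - 2.97/6.9522) = 0.5728
Step 3: prox(x) = [-3.0363, 1.2789, 2.2367]
||prox(x)|| = 3.9822
Step 4: Proximal objective.
0.5*||prox-x||^2 = 4.4105
lambda*||prox|| = 11.8271
Total = 16.2375


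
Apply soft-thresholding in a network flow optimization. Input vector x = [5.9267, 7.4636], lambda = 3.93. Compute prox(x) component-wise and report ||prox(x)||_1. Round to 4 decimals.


Soft-thresholding with lambda = 3.93:
prox(5.9267) = sign(5.9267)*max(|5.9267| - 3.93, 0) = 1.9967
prox(7.4636) = sign(7.4636)*max(|7.4636| - 3.93, 0) = 3.5336
prox(x) = [1.9967, 3.5336]
||prox(x)||_1 = 1.9967 + 3.5336 = 5.5303


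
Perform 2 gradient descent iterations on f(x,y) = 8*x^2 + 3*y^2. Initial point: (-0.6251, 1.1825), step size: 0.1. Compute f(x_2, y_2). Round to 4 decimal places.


Gradient descent on f(x,y) = 8*x^2 + 3*y^2.
Starting point: (-0.6251, 1.1825), alpha = 0.1
Step 1: grad_x = 2*8*-0.6251 = -10.0016, grad_y = 2*3*1.1825 = 7.095
  x_1 = -0.6251 - 0.1*-10.0016 = 0.3751
  y_1 = 1.1825 - 0.1*7.095 = 0.473
Step 2: grad_x = 2*8*0.3751 = 6.001, grad_y = 2*3*0.473 = 2.838
  x_2 = 0.3751 - 0.1*6.001 = -0.225
  y_2 = 0.473 - 0.1*2.838 = 0.1892
f(-0.225, 0.1892) = 8*(-0.225)^2 + 3*0.1892^2 = 0.5125


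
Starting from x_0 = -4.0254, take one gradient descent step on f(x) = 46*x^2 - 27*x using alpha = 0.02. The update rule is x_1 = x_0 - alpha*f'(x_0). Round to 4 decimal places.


We compute the gradient at x_0 and apply the update.
f'(x) = 92*x - 27
f'(-4.0254) = 92*-4.0254 - 27 = -397.3368
x_1 = -4.0254 - 0.02*-397.3368 = 3.9213


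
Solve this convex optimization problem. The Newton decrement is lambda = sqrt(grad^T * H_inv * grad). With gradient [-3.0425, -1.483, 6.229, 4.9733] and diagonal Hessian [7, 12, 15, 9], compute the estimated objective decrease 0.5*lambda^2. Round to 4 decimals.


Step 1: H is diagonal, so H^(-1) * g = [-0.4346, -0.1236, 0.4153, 0.5526].
Step 2: g^T H^(-1) g = sum_i g_i^2 / H_ii
  = (-3.0425)^2/7 + (-1.483)^2/12 + (6.229)^2/15 + (4.9733)^2/9
  = 1.3224 + 0.1833 + 2.5867 + 2.7482 = 6.8406
Step 3: Objective decrease = 0.5 * g^T H^(-1) g = 3.4203


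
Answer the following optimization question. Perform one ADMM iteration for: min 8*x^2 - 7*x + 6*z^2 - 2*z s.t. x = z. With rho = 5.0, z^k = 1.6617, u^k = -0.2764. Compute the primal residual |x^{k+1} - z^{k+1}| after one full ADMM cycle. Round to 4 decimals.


ADMM iteration with rho = 5.0, z^k = 1.6617, u^k = -0.2764
Step 1: x-update.
Minimize 8*x^2 - 7*x + (5.0/2)*(x - 1.6617 - 0.2764)^2
FOC: (2*8 + 5.0)*x = 7 + 5.0*(1.6617 + 0.2764)
x^{k+1} = 0.7948
Step 2: z-update.
Minimize 6*z^2 - 2*z + (5.0/2)*(0.7948 - z - 0.2764)^2
FOC: (2*6 + 5.0)*z = 2 + 5.0*(0.7948 - 0.2764)
z^{k+1} = 0.2701
Step 3: u-update.
u^{k+1} = -0.2764 + 0.7948 - 0.2701 = 0.2483
Step 4: Primal residual = |0.7948 - 0.2701| = 0.5247


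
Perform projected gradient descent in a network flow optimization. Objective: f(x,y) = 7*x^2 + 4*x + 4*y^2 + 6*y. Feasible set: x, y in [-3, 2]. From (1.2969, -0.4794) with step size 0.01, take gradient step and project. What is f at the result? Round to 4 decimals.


Step 1: Compute gradient at (1.2969, -0.4794).
grad_x = 2*7*1.2969 + 4 = 22.1566
grad_y = 2*4*-0.4794 + 6 = 2.1648
Step 2: Gradient step.
x_raw = 1.2969 - 0.01*22.1566 = 1.0753
y_raw = -0.4794 - 0.01*2.1648 = -0.501
Step 3: Project onto [-3, 2].
x_proj = clip(1.0753) = 1.0753
y_proj = clip(-0.501) = -0.501
Step 4: Evaluate f.
f(1.0753, -0.501) = 10.3936


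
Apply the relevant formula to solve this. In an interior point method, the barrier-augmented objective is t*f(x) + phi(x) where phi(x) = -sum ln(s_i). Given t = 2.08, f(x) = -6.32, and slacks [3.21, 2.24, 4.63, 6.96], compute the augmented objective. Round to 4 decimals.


Step 1: Compute log-barrier.
ln values: [1.1663, 0.8065, 1.5326, 1.9402]
phi = -(1.1663 + 0.8065 + 1.5326 + 1.9402) = -5.4455
Step 2: Compute augmented objective.
t*f(x) = 2.08*-6.32 = -13.1456
Total = -13.1456 - 5.4455 = -18.5911


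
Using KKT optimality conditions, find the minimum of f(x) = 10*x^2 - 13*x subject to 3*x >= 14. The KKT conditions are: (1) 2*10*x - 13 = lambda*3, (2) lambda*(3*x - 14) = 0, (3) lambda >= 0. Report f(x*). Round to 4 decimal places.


Step 1: Try lambda = 0 (constraint inactive).
x_unc = 13/(2*10) = 0.65
Check: 3*0.65 = 1.95 < 14 -- violated!
Step 2: Constraint must be active: 3*x = 14
x* = 14/3 = 4.6667 (rounded; the exact value 14/3 is used below)
lambda = (2*10*(14/3) - 13)/3 = 26.7778
Step 3: Compute optimal value.
f(x*) = 10*(14/3)^2 - 13*(14/3) = 157.1111


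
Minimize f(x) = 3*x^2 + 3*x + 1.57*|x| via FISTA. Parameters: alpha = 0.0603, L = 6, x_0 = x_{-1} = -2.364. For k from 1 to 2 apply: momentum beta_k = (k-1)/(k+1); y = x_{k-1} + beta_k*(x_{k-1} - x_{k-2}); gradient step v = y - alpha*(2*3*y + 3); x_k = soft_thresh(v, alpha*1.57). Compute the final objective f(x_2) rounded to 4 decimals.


FISTA on f(x) = 3*x^2 + 3*x + 1.57*|x|
L = 6, alpha = 0.0603
Iteration 1: beta = 0.0, y = -2.364 + 0.0*(-2.364 + 2.364) = -2.364
  grad(y) = -11.184, v = y - alpha*grad = -1.6896
  prox(v) = soft_thresh(-1.6896, 0.0947) = -1.5949
Iteration 2: beta = 0.3333, y = -1.5949 + 0.3333*(-1.5949 + 2.364) = -1.3386
  grad(y) = -5.0315, v = y - alpha*grad = -1.0352
  prox(v) = soft_thresh(-1.0352, 0.0947) = -0.9405
f(x_2) = 3*(-0.9405)^2 + 3*(-0.9405) + 1.57*|-0.9405| = 1.3087


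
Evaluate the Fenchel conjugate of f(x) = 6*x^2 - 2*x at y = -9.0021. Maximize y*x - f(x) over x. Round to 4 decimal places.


f*(y) = sup_x {y*x - a*x^2 - b*x} = sup_x {(y-b)*x - a*x^2}
FOC: (y - b) - 2a*x = 0 => x* = (y - b)/(2a)
x* = (-9.0021 + 2)/(2*6) = -0.5835
f*(-9.0021) = (y-b)^2/(4a) = (-9.0021 + 2)^2/(4*6)
= 49.0294/24 = 2.0429


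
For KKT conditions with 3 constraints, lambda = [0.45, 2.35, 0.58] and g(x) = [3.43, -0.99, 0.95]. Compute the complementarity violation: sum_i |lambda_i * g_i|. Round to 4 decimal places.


KKT complementary slackness check:
lambda_1 * g_1 = 0.45 * 3.43 = 1.5435
lambda_2 * g_2 = 2.35 * -0.99 = -2.3265
lambda_3 * g_3 = 0.58 * 0.95 = 0.551
Total violation = 1.5435 + 2.3265 + 0.551 = 4.421


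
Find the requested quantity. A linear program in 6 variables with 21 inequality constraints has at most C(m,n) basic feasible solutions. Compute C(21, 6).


Each vertex corresponds to some choice of n active constraints out of m, so the number of vertices is at most C(m, n) = m! / (n!(m-n)!).
m = 21, n = 6
Numerator: 21 * 20 * 19 * 18 * 17 * 16
Denominator: 6! = 720
C(21, 6) = 54264


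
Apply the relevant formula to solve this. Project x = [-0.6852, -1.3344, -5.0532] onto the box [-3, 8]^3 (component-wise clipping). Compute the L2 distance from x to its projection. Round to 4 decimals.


Project each component onto [-3, 8].
clip(-0.6852) = -0.6852, clip(-1.3344) = -1.3344, clip(-5.0532) = -3.0
Projection = [-0.6852, -1.3344, -3.0]
Squared diffs: [0.0, 0.0, 4.2156]
Distance = sqrt(4.2156) = 2.0532


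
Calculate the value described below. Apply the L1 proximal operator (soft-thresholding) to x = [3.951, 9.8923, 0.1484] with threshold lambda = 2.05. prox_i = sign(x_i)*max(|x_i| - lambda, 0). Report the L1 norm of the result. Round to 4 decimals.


Soft-thresholding with lambda = 2.05:
prox(3.951) = sign(3.951)*max(|3.951| - 2.05, 0) = 1.901
prox(9.8923) = sign(9.8923)*max(|9.8923| - 2.05, 0) = 7.8423
prox(0.1484) = sign(0.1484)*max(|0.1484| - 2.05, 0) = 0.0
prox(x) = [1.901, 7.8423, 0.0]
||prox(x)||_1 = 1.901 + 7.8423 + 0.0 = 9.7433


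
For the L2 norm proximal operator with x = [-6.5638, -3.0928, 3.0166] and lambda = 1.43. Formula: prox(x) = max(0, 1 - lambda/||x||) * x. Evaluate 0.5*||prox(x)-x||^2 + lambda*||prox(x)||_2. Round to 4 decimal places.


Step 1: Compute ||x||.
||x|| = 7.858
Step 2: Compute scaling factor.
scale = max(0, 1 - 1.43/7.858) = 0.818
Step 3: prox(x) = [-5.3693, -2.53, 2.4676]
||prox(x)|| = 6.428
Step 4: Proximal objective.
0.5*||prox-x||^2 = 1.0225
lambda*||prox|| = 9.192
Total = 10.2145


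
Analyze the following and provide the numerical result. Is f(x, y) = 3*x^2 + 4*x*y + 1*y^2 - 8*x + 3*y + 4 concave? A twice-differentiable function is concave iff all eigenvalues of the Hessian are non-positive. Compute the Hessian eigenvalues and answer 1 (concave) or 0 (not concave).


The Hessian of f(x,y) = 3*x^2 + 4*x*y + 1*y^2 - 8*x + 3*y + 4 is:
H = [[6, 4], [4, 2]]
Trace = 6 + 2 = 8
Determinant = 6*2 - (4)^2 = -4
Discriminant = (8)^2 - 4*-4 = 80.0
Eigenvalues: lambda_1 = -0.4721, lambda_2 = 8.4721
The function is not concave.

0


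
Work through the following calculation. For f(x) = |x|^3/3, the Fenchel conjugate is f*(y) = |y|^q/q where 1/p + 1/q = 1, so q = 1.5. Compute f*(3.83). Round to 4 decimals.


The conjugate exponent q satisfies 1/p + 1/q = 1.
p = 3, so q = 3/(3 - 1) = 1.5
|y|^q = 3.83^1.5 = 7.4955
f*(3.83) = 7.4955 / 1.5 = 4.997


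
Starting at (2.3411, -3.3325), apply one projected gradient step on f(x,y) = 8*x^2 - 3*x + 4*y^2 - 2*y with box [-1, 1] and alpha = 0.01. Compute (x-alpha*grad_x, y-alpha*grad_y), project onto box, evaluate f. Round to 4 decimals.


Step 1: Compute gradient at (2.3411, -3.3325).
grad_x = 2*8*2.3411 - 3 = 34.4576
grad_y = 2*4*-3.3325 - 2 = -28.66
Step 2: Gradient step.
x_raw = 2.3411 - 0.01*34.4576 = 1.9965
y_raw = -3.3325 - 0.01*-28.66 = -3.0459
Step 3: Project onto [-1, 1].
x_proj = clip(1.9965) = 1.0
y_proj = clip(-3.0459) = -1.0
Step 4: Evaluate f.
f(1.0, -1.0) = 11.0


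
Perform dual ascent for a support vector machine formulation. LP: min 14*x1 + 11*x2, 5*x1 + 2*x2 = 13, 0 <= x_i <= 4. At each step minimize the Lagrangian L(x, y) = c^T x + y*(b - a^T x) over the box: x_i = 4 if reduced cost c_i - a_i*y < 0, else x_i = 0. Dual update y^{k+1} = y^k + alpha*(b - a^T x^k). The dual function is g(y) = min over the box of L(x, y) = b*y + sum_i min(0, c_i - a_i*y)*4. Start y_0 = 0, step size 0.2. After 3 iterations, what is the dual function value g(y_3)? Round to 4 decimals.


Dual ascent for LP: min 14*x1 + 11*x2, 5*x1 + 2*x2 = 13, 0 <= x_i <= 4
Step 1: y^k = 0.0, reduced costs: (14.0, 11.0)
  x^k = (0.0, 0.0), subgradient = b - a^T x = 13.0
  y^{k+1} = 0.0 + 0.2*13.0 = 2.6
Step 2: y^k = 2.6, reduced costs: (1.0, 5.8)
  x^k = (0.0, 0.0), subgradient = b - a^T x = 13.0
  y^{k+1} = 2.6 + 0.2*13.0 = 5.2
Step 3: y^k = 5.2, reduced costs: (-12.0, 0.6)
  x^k = (4.0, 0.0), subgradient = b - a^T x = -7.0
  y^{k+1} = 5.2 + 0.2*-7.0 = 3.8
Dual objective at y_3 = 3.8: reduced costs (-5.0, 3.4), box minimizer x = (4.0, 0.0)
g(y_3) = b*y + (c1 - a1*y)*x1 + (c2 - a2*y)*x2 = 13*3.8 + (-5.0)*4.0 + 3.4*0.0 = 49.4 - 20.0 + 0.0 = 29.4


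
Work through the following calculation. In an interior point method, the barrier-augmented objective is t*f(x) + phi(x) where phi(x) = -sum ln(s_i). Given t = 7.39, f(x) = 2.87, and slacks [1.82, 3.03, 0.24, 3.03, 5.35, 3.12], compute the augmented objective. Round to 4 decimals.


Step 1: Compute log-barrier.
ln values: [0.5988, 1.1086, -1.4271, 1.1086, 1.6771, 1.1378]
phi = -(0.5988 + 1.1086 - 1.4271 + 1.1086 + 1.6771 + 1.1378) = -4.2038
Step 2: Compute augmented objective.
t*f(x) = 7.39*2.87 = 21.2093
Total = 21.2093 - 4.2038 = 17.0055


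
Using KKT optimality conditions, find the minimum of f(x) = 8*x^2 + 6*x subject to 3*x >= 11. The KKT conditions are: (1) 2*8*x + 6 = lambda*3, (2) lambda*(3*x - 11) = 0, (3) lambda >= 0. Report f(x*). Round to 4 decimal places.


Step 1: Try lambda = 0 (constraint inactive).
x_unc = -6/(2*8) = -0.375
Check: 3*-0.375 = -1.125 < 11 -- violated!
Step 2: Constraint must be active: 3*x = 11
x* = 11/3 = 3.6667 (rounded; the exact value 11/3 is used below)
lambda = (2*8*(11/3) + 6)/3 = 21.5556
Step 3: Compute optimal value.
f(x*) = 8*(11/3)^2 + 6*(11/3) = 129.5556


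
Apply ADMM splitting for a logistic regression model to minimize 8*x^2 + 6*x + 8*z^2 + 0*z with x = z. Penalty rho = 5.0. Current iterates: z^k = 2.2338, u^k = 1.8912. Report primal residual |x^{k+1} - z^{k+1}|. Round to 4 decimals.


ADMM iteration with rho = 5.0, z^k = 2.2338, u^k = 1.8912
Step 1: x-update.
Minimize 8*x^2 + 6*x + (5.0/2)*(x - 2.2338 + 1.8912)^2
FOC: (2*8 + 5.0)*x = -6 + 5.0*(2.2338 - 1.8912)
x^{k+1} = -0.2041
Step 2: z-update.
Minimize 8*z^2 + 0*z + (5.0/2)*(-0.2041 - z + 1.8912)^2
FOC: (2*8 + 5.0)*z = 0 + 5.0*(-0.2041 + 1.8912)
z^{k+1} = 0.4017
Step 3: u-update.
u^{k+1} = 1.8912 - 0.2041 - 0.4017 = 1.2854
Step 4: Primal residual = |-0.2041 - 0.4017| = 0.6058


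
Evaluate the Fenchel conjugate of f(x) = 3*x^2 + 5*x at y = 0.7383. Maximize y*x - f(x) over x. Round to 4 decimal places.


f*(y) = sup_x {y*x - a*x^2 - b*x} = sup_x {(y-b)*x - a*x^2}
FOC: (y - b) - 2a*x = 0 => x* = (y - b)/(2a)
x* = (0.7383 - 5)/(2*3) = -0.7103
f*(0.7383) = (y-b)^2/(4a) = (0.7383 - 5)^2/(4*3)
= 18.1621/12 = 1.5135


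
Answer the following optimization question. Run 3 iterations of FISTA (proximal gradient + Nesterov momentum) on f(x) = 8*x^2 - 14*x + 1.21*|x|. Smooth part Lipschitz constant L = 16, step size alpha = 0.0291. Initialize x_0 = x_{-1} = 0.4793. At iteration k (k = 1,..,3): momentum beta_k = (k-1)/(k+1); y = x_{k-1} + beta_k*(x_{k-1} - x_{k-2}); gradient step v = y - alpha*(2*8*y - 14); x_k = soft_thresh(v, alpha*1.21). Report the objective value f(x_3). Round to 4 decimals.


FISTA on f(x) = 8*x^2 - 14*x + 1.21*|x|
L = 16, alpha = 0.0291
Iteration 1: beta = 0.0, y = 0.4793 + 0.0*(0.4793 - 0.4793) = 0.4793
  grad(y) = -6.3312, v = y - alpha*grad = 0.6635
  prox(v) = soft_thresh(0.6635, 0.0352) = 0.6283
Iteration 2: beta = 0.3333, y = 0.6283 + 0.3333*(0.6283 - 0.4793) = 0.678
  grad(y) = -3.152, v = y - alpha*grad = 0.7697
  prox(v) = soft_thresh(0.7697, 0.0352) = 0.7345
Iteration 3: beta = 0.5, y = 0.7345 + 0.5*(0.7345 - 0.6283) = 0.7876
  grad(y) = -1.3983, v = y - alpha*grad = 0.8283
  prox(v) = soft_thresh(0.8283, 0.0352) = 0.7931
f(x_3) = 8*0.7931^2 - 14*0.7931 + 1.21*|0.7931| = -5.1117


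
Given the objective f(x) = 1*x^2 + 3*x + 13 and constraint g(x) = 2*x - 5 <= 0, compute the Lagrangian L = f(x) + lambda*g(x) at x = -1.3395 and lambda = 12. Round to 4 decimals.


Step 1: Evaluate f(x).
f(-1.3395) = 1*(-1.3395)^2 + 3*(-1.3395) + 13 = 10.7758
Step 2: Evaluate g(x).
g(-1.3395) = 2*-1.3395 - 5 = -7.679
Step 3: Compute Lagrangian.
L = 10.7758 + 12*-7.679 = -81.3722


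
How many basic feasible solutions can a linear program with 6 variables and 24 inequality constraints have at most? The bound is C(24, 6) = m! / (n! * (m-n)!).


Each vertex corresponds to some choice of n active constraints out of m, so the number of vertices is at most C(m, n) = m! / (n!(m-n)!).
m = 24, n = 6
Numerator: 24 * 23 * 22 * 21 * 20 * 19
Denominator: 6! = 720
C(24, 6) = 134596


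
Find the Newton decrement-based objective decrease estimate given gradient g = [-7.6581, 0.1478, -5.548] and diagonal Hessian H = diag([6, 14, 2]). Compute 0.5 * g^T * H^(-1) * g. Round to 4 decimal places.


Step 1: H is diagonal, so H^(-1) * g = [-1.2764, 0.0106, -2.774].
Step 2: g^T H^(-1) g = sum_i g_i^2 / H_ii
  = (-7.6581)^2/6 + (0.1478)^2/14 + (-5.548)^2/2
  = 9.7744 + 0.0016 + 15.3902 = 25.1661
Step 3: Objective decrease = 0.5 * g^T H^(-1) g = 12.5831


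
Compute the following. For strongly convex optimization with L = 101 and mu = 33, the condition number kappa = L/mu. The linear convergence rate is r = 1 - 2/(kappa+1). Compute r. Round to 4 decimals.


Step 1: Compute the condition number.
kappa = L/mu = 101/33 = 3.0606
Step 2: Compute the convergence rate.
r = 1 - 2/(kappa + 1) = 1 - 2*mu/(L + mu) = (L - mu)/(L + mu) = 68/134 = 0.5075


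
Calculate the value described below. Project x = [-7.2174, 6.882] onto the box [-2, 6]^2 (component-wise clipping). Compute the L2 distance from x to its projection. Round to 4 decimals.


Project each component onto [-2, 6].
clip(-7.2174) = -2.0, clip(6.882) = 6.0
Projection = [-2.0, 6.0]
Squared diffs: [27.2213, 0.7779]
Distance = sqrt(27.9992) = 5.2914


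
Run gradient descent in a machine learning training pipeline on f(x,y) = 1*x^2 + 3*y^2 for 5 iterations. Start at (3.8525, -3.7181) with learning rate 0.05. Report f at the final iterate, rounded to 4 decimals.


Gradient descent on f(x,y) = 1*x^2 + 3*y^2.
Starting point: (3.8525, -3.7181), alpha = 0.05
Step 1: grad_x = 2*1*3.8525 = 7.705, grad_y = 2*3*-3.7181 = -22.3086
  x_1 = 3.8525 - 0.05*7.705 = 3.4673
  y_1 = -3.7181 - 0.05*-22.3086 = -2.6027
Step 2: grad_x = 2*1*3.4673 = 6.9345, grad_y = 2*3*-2.6027 = -15.616
  x_2 = 3.4673 - 0.05*6.9345 = 3.1205
  y_2 = -2.6027 - 0.05*-15.616 = -1.8219
Step 3: grad_x = 2*1*3.1205 = 6.2411, grad_y = 2*3*-1.8219 = -10.9312
  x_3 = 3.1205 - 0.05*6.2411 = 2.8085
  y_3 = -1.8219 - 0.05*-10.9312 = -1.2753
Step 4: grad_x = 2*1*2.8085 = 5.6169, grad_y = 2*3*-1.2753 = -7.6518
  x_4 = 2.8085 - 0.05*5.6169 = 2.5276
  y_4 = -1.2753 - 0.05*-7.6518 = -0.8927
Step 5: grad_x = 2*1*2.5276 = 5.0553, grad_y = 2*3*-0.8927 = -5.3563
  x_5 = 2.5276 - 0.05*5.0553 = 2.2749
  y_5 = -0.8927 - 0.05*-5.3563 = -0.6249
f(2.2749, -0.6249) = 1*2.2749^2 + 3*(-0.6249)^2 = 6.3465


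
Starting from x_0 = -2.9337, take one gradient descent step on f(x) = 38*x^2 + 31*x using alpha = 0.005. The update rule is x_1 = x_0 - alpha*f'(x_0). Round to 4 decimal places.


We compute the gradient at x_0 and apply the update.
f'(x) = 76*x + 31
f'(-2.9337) = 76*-2.9337 + 31 = -191.9612
x_1 = -2.9337 - 0.005*-191.9612 = -1.9739


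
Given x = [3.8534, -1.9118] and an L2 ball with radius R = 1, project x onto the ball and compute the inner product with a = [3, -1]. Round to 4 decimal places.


Step 1: Compute ||x|| (intermediates to 6 decimals).
||x|| = sqrt(3.8534^2 + (-1.9118)^2) = 4.301589
Step 2: Project.
Since ||x|| > R, scale = R/||x|| = 1/4.301589 = 0.232472, proj(x) = scale * x
proj(x) = [0.895808, -0.44444]
Step 3: Dot product.
a^T * proj(x) = 3*0.895808 - 1*(-0.44444) = 3.1319


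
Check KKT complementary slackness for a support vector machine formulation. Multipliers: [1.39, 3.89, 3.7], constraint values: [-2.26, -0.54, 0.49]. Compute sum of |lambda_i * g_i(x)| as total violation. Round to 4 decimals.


KKT complementary slackness check:
lambda_1 * g_1 = 1.39 * -2.26 = -3.1414
lambda_2 * g_2 = 3.89 * -0.54 = -2.1006
lambda_3 * g_3 = 3.7 * 0.49 = 1.813
Total violation = 3.1414 + 2.1006 + 1.813 = 7.055


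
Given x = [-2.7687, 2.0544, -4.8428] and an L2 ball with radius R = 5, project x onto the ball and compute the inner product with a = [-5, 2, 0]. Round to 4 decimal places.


Step 1: Compute ||x|| (intermediates to 6 decimals).
||x|| = sqrt((-2.7687)^2 + 2.0544^2 + (-4.8428)^2) = 5.944659
Step 2: Project.
Since ||x|| > R, scale = R/||x|| = 5/5.944659 = 0.841091, proj(x) = scale * x
proj(x) = [-2.328729, 1.727937, -4.073235]
Step 3: Dot product.
a^T * proj(x) = -5*(-2.328729) + 2*1.727937 + 0*(-4.073235) = 15.0995


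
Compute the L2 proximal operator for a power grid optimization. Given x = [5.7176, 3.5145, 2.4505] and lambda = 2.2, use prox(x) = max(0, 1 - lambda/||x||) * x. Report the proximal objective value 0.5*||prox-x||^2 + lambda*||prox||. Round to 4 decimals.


Step 1: Compute ||x||.
||x|| = 7.1448
Step 2: Compute scaling factor.
scale = max(0, 1 - 2.2/7.1448) = 0.6921
Step 3: prox(x) = [3.957, 2.4323, 1.6959]
||prox(x)|| = 4.9448
Step 4: Proximal objective.
0.5*||prox-x||^2 = 2.42
lambda*||prox|| = 10.8786
Total = 13.2985


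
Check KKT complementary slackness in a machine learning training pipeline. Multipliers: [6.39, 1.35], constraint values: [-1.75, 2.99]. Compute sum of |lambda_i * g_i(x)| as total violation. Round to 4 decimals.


KKT complementary slackness check:
lambda_1 * g_1 = 6.39 * -1.75 = -11.1825
lambda_2 * g_2 = 1.35 * 2.99 = 4.0365
Total violation = 11.1825 + 4.0365 = 15.219


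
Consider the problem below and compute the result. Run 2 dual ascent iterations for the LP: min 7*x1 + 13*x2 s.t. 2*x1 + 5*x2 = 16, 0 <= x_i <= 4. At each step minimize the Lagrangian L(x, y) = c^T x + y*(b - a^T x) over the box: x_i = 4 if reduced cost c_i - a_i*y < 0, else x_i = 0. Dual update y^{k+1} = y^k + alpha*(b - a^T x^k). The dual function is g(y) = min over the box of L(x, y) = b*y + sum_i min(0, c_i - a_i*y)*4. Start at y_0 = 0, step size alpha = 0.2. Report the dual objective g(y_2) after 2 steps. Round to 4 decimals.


Dual ascent for LP: min 7*x1 + 13*x2, 2*x1 + 5*x2 = 16, 0 <= x_i <= 4
Step 1: y^k = 0.0, reduced costs: (7.0, 13.0)
  x^k = (0.0, 0.0), subgradient = b - a^T x = 16.0
  y^{k+1} = 0.0 + 0.2*16.0 = 3.2
Step 2: y^k = 3.2, reduced costs: (0.6, -3.0)
  x^k = (0.0, 4.0), subgradient = b - a^T x = -4.0
  y^{k+1} = 3.2 + 0.2*-4.0 = 2.4
Dual objective at y_2 = 2.4: reduced costs (2.2, 1.0), box minimizer x = (0.0, 0.0)
g(y_2) = b*y + (c1 - a1*y)*x1 + (c2 - a2*y)*x2 = 16*2.4 + 2.2*0.0 + 1.0*0.0 = 38.4 + 0.0 + 0.0 = 38.4


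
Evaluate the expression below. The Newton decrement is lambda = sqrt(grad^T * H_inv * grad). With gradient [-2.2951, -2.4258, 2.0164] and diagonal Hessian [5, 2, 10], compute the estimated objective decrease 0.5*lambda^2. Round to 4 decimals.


Step 1: H is diagonal, so H^(-1) * g = [-0.459, -1.2129, 0.2016].
Step 2: g^T H^(-1) g = sum_i g_i^2 / H_ii
  = (-2.2951)^2/5 + (-2.4258)^2/2 + (2.0164)^2/10
  = 1.0535 + 2.9423 + 0.4066 = 4.4023
Step 3: Objective decrease = 0.5 * g^T H^(-1) g = 2.2012


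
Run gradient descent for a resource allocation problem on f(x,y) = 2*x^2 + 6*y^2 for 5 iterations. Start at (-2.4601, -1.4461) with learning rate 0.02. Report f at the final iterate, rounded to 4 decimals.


Gradient descent on f(x,y) = 2*x^2 + 6*y^2.
Starting point: (-2.4601, -1.4461), alpha = 0.02
Step 1: grad_x = 2*2*-2.4601 = -9.8404, grad_y = 2*6*-1.4461 = -17.3532
  x_1 = -2.4601 - 0.02*-9.8404 = -2.2633
  y_1 = -1.4461 - 0.02*-17.3532 = -1.099
Step 2: grad_x = 2*2*-2.2633 = -9.0532, grad_y = 2*6*-1.099 = -13.1884
  x_2 = -2.2633 - 0.02*-9.0532 = -2.0822
  y_2 = -1.099 - 0.02*-13.1884 = -0.8353
Step 3: grad_x = 2*2*-2.0822 = -8.3289, grad_y = 2*6*-0.8353 = -10.0232
  x_3 = -2.0822 - 0.02*-8.3289 = -1.9157
  y_3 = -0.8353 - 0.02*-10.0232 = -0.6348
Step 4: grad_x = 2*2*-1.9157 = -7.6626, grad_y = 2*6*-0.6348 = -7.6176
  x_4 = -1.9157 - 0.02*-7.6626 = -1.7624
  y_4 = -0.6348 - 0.02*-7.6176 = -0.4825
Step 5: grad_x = 2*2*-1.7624 = -7.0496, grad_y = 2*6*-0.4825 = -5.7894
  x_5 = -1.7624 - 0.02*-7.0496 = -1.6214
  y_5 = -0.4825 - 0.02*-5.7894 = -0.3667
f(-1.6214, -0.3667) = 2*(-1.6214)^2 + 6*(-0.3667)^2 = 6.0646


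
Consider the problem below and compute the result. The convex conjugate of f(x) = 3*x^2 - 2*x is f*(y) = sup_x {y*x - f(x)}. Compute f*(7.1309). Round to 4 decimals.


f*(y) = sup_x {y*x - a*x^2 - b*x} = sup_x {(y-b)*x - a*x^2}
FOC: (y - b) - 2a*x = 0 => x* = (y - b)/(2a)
x* = (7.1309 + 2)/(2*3) = 1.5218
f*(7.1309) = (y-b)^2/(4a) = (7.1309 + 2)^2/(4*3)
= 83.3733/12 = 6.9478


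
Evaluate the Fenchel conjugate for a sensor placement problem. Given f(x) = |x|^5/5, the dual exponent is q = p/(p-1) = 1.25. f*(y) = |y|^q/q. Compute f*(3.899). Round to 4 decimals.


The conjugate exponent q satisfies 1/p + 1/q = 1.
p = 5, so q = 5/(5 - 1) = 1.25
|y|^q = 3.899^1.25 = 5.4789
f*(3.899) = 5.4789 / 1.25 = 4.3831


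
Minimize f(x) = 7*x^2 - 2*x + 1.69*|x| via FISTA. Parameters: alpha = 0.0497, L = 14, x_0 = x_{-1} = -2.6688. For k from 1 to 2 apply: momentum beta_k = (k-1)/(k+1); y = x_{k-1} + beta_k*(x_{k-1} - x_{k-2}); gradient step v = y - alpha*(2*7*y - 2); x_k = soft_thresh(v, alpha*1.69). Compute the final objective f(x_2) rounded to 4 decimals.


FISTA on f(x) = 7*x^2 - 2*x + 1.69*|x|
L = 14, alpha = 0.0497
Iteration 1: beta = 0.0, y = -2.6688 + 0.0*(-2.6688 + 2.6688) = -2.6688
  grad(y) = -39.3632, v = y - alpha*grad = -0.7124
  prox(v) = soft_thresh(-0.7124, 0.084) = -0.6285
Iteration 2: beta = 0.3333, y = -0.6285 + 0.3333*(-0.6285 + 2.6688) = 0.0517
  grad(y) = -1.2768, v = y - alpha*grad = 0.1151
  prox(v) = soft_thresh(0.1151, 0.084) = 0.0311
f(x_2) = 7*0.0311^2 - 2*0.0311 + 1.69*|0.0311| = -0.0029


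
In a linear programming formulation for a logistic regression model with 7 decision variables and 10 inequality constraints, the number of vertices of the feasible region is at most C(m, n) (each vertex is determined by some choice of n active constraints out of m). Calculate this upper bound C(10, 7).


Each vertex corresponds to some choice of n active constraints out of m, so the number of vertices is at most C(m, n) = m! / (n!(m-n)!).
m = 10, n = 7
Numerator: 10 * 9 * 8 * 7 * 6 * 5 * 4
Denominator: 7! = 5040
C(10, 7) = 120


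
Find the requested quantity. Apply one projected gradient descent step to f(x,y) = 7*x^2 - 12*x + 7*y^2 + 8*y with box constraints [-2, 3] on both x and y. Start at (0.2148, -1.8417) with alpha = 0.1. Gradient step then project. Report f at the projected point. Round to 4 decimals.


Step 1: Compute gradient at (0.2148, -1.8417).
grad_x = 2*7*0.2148 - 12 = -8.9928
grad_y = 2*7*-1.8417 + 8 = -17.7838
Step 2: Gradient step.
x_raw = 0.2148 - 0.1*-8.9928 = 1.1141
y_raw = -1.8417 - 0.1*-17.7838 = -0.0633
Step 3: Project onto [-2, 3].
x_proj = clip(1.1141) = 1.1141
y_proj = clip(-0.0633) = -0.0633
Step 4: Evaluate f.
f(1.1141, -0.0633) = -5.1592


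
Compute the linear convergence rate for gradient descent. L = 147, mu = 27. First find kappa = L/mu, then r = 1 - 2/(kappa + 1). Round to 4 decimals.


Step 1: Compute the condition number.
kappa = L/mu = 147/27 = 5.4444
Step 2: Compute the convergence rate.
r = 1 - 2/(kappa + 1) = 1 - 2*mu/(L + mu) = (L - mu)/(L + mu) = 120/174 = 0.6897


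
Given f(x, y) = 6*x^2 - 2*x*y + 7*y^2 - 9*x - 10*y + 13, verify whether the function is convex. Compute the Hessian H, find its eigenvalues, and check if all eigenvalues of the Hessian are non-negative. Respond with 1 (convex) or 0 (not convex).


The Hessian of f(x,y) = 6*x^2 - 2*x*y + 7*y^2 - 9*x - 10*y + 13 is:
H = [[12, -2], [-2, 14]]
Trace = 12 + 14 = 26
Determinant = 12*14 - (-2)^2 = 164
Discriminant = (26)^2 - 4*164 = 20.0
Eigenvalues: lambda_1 = 10.7639, lambda_2 = 15.2361
The function is convex.

1


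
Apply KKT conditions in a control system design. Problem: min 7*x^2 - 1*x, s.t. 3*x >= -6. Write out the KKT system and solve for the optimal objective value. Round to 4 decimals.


Step 1: Try lambda = 0 (constraint inactive).
Stationarity: 2*7*x - 1 = 0
x* = 1/(2*7) = 1/14 = 0.0714 (rounded; the exact value 1/14 is used below)
Check constraint: 3*0.0714 = 0.2142 >= -6 -- satisfied.
Step 2: Compute optimal value.
f(x*) = 7*(1/14)^2 - 1*(1/14) = -0.0357


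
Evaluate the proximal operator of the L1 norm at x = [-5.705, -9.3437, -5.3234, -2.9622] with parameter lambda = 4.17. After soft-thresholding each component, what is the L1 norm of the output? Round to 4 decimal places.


Soft-thresholding with lambda = 4.17:
prox(-5.705) = sign(-5.705)*max(|-5.705| - 4.17, 0) = -1.535
prox(-9.3437) = sign(-9.3437)*max(|-9.3437| - 4.17, 0) = -5.1737
prox(-5.3234) = sign(-5.3234)*max(|-5.3234| - 4.17, 0) = -1.1534
prox(-2.9622) = sign(-2.9622)*max(|-2.9622| - 4.17, 0) = 0.0
prox(x) = [-1.535, -5.1737, -1.1534, 0.0]
||prox(x)||_1 = 1.535 + 5.1737 + 1.1534 + 0.0 = 7.8621


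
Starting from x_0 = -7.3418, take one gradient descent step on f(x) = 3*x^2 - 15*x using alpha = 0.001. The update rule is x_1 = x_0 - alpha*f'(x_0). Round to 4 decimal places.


We compute the gradient at x_0 and apply the update.
f'(x) = 6*x - 15
f'(-7.3418) = 6*-7.3418 - 15 = -59.0508
x_1 = -7.3418 - 0.001*-59.0508 = -7.2827


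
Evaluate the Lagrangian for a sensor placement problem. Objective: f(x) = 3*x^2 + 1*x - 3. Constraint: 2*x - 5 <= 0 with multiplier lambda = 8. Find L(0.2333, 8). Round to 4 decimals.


Step 1: Evaluate f(x).
f(0.2333) = 3*0.2333^2 + 1*0.2333 - 3 = -2.6034
Step 2: Evaluate g(x).
g(0.2333) = 2*0.2333 - 5 = -4.5334
Step 3: Compute Lagrangian.
L = -2.6034 + 8*-4.5334 = -38.8706


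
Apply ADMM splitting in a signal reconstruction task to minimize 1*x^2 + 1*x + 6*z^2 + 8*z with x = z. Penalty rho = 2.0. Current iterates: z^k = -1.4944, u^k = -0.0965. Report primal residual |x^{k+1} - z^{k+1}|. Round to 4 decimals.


ADMM iteration with rho = 2.0, z^k = -1.4944, u^k = -0.0965
Step 1: x-update.
Minimize 1*x^2 + 1*x + (2.0/2)*(x + 1.4944 - 0.0965)^2
FOC: (2*1 + 2.0)*x = -1 + 2.0*(-1.4944 + 0.0965)
x^{k+1} = -0.949
Step 2: z-update.
Minimize 6*z^2 + 8*z + (2.0/2)*(-0.949 - z - 0.0965)^2
FOC: (2*6 + 2.0)*z = -8 + 2.0*(-0.949 - 0.0965)
z^{k+1} = -0.7208
Step 3: u-update.
u^{k+1} = -0.0965 - 0.949 + 0.7208 = -0.3247
Step 4: Primal residual = |-0.949 + 0.7208| = 0.2282
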